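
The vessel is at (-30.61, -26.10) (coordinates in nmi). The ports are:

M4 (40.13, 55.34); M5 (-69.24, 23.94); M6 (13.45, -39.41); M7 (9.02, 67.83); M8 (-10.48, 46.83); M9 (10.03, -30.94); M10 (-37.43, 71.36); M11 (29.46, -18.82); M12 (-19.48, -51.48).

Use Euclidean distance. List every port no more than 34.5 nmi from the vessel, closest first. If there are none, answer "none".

Distances from (-30.61, -26.10):
M4: √((70.74)² + (81.44)²) = √(5004.1476 + 6632.4736) = 107.87 nmi
M5: √((-38.63)² + (50.04)²) = √(1492.2769 + 2504.0016) = 63.22 nmi
M6: √((44.06)² + (-13.31)²) = √(1941.2836 + 177.1561) = 46.03 nmi
M7: √((39.63)² + (93.93)²) = √(1570.5369 + 8822.8449) = 101.95 nmi
M8: √((20.13)² + (72.93)²) = √(405.2169 + 5318.7849) = 75.66 nmi
M9: √((40.64)² + (-4.84)²) = √(1651.6096 + 23.4256) = 40.93 nmi
M10: √((-6.82)² + (97.46)²) = √(46.5124 + 9498.4516) = 97.70 nmi
M11: √((60.07)² + (7.28)²) = √(3608.4049 + 52.9984) = 60.51 nmi
M12: √((11.13)² + (-25.38)²) = √(123.8769 + 644.1444) = 27.71 nmi
Threshold 34.5 nmi: M12 (27.71 nmi) is within range.

M12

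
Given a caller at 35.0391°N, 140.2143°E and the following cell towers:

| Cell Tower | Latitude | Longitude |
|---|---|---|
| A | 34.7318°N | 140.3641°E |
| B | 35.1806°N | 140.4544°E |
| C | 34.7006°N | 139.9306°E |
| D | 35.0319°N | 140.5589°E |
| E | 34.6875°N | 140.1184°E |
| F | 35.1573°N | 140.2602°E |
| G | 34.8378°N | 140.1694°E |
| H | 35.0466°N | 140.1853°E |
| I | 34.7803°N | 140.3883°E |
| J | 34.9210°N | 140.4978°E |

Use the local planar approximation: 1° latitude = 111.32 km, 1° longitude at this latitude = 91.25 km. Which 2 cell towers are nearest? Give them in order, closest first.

H, F

Distances from 35.0391°N, 140.2143°E:
A: √((-0.3073·111.32)² + (0.1498·91.25)²) = √(1170.230777 + 186.848396) = 36.8386 km
B: √((0.1415·111.32)² + (0.2401·91.25)²) = √(248.118573 + 480.009758) = 26.9839 km
C: √((-0.3385·111.32)² + (-0.2837·91.25)²) = √(1419.919559 + 670.169128) = 45.7175 km
D: √((-0.0072·111.32)² + (0.3446·91.25)²) = √(0.642409 + 988.772303) = 31.4550 km
E: √((-0.3516·111.32)² + (-0.0959·91.25)²) = √(1531.948367 + 76.577813) = 40.1064 km
F: √((0.1182·111.32)² + (0.0459·91.25)²) = √(173.133596 + 17.542485) = 13.8086 km
G: √((-0.2013·111.32)² + (-0.0449·91.25)²) = √(502.150553 + 16.786433) = 22.7802 km
H: √((0.0075·111.32)² + (-0.0290·91.25)²) = √(0.697058 + 7.002639) = 2.7748 km
I: √((-0.2588·111.32)² + (0.1740·91.25)²) = √(829.993974 + 252.095006) = 32.8951 km
J: √((-0.1181·111.32)² + (0.2835·91.25)²) = √(172.840769 + 669.224563) = 29.0184 km
Sorted: H (2.7748 km) < F (13.8086 km) < G (22.7802 km) < B (26.9839 km) < …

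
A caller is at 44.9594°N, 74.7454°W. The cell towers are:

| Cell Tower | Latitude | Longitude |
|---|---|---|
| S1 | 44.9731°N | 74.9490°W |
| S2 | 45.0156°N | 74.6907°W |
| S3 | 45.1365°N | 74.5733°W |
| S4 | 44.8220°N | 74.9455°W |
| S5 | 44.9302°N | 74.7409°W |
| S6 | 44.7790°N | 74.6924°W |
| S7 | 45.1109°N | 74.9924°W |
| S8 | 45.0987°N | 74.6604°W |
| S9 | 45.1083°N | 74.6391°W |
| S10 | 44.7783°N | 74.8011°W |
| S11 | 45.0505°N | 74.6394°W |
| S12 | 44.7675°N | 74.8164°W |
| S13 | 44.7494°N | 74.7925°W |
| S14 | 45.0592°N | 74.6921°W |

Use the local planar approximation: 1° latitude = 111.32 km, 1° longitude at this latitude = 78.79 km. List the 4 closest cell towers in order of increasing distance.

S5, S2, S14, S11

Distances from 44.9594°N, 74.7454°W:
S1: 16.1140 km
S2: 7.5970 km
S3: 23.9278 km
S4: 21.9661 km
S5: 3.2698 km
S6: 20.5117 km
S7: 25.7520 km
S8: 16.8913 km
S9: 18.5714 km
S10: 20.6322 km
S11: 13.1376 km
S12: 22.0826 km
S13: 23.6699 km
S14: 11.8770 km
Sorted: S5 (3.2698 km) < S2 (7.5970 km) < S14 (11.8770 km) < S11 (13.1376 km) < S1 (16.1140 km) < S8 (16.8913 km) < …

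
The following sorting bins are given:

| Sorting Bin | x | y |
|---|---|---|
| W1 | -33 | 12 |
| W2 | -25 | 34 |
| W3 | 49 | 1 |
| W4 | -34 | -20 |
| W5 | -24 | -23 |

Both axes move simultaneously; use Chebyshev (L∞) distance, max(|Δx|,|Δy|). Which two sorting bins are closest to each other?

Pairwise distances:
W4–W5: max(|10|, |-3|) = 10
W1–W2: max(|8|, |22|) = 22
W1–W4: max(|-1|, |-32|) = 32
W1–W5: max(|9|, |-35|) = 35
W2–W4: max(|-9|, |-54|) = 54
W2–W5: max(|1|, |-57|) = 57
W3–W5: max(|-73|, |-24|) = 73
W2–W3: max(|74|, |-33|) = 74
W1–W3: max(|82|, |-11|) = 82
W3–W4: max(|-83|, |-21|) = 83
Closest pair: W4–W5 at 10.

W4 and W5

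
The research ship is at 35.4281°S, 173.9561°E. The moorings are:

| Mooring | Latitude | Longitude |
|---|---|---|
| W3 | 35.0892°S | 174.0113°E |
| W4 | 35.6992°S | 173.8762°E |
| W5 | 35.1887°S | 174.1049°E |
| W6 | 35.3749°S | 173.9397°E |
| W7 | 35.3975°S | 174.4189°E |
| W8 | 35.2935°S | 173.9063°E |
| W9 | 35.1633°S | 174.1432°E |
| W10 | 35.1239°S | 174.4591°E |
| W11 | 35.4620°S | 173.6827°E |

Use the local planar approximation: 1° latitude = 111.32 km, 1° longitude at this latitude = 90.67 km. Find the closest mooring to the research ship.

W6

Distances from 35.4281°S, 173.9561°E:
W3: 38.0569 km
W4: 31.0362 km
W5: 29.8705 km
W6: 6.1061 km
W7: 42.1001 km
W8: 15.6492 km
W9: 34.0105 km
W10: 56.8044 km
W11: 25.0748 km
Minimum: W6 at 6.1061 km.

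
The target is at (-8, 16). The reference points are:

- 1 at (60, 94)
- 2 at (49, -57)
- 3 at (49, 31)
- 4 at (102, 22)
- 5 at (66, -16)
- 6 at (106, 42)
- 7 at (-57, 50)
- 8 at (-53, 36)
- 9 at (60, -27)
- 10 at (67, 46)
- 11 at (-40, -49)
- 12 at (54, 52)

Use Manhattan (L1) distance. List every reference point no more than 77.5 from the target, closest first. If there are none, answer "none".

Distances from (-8, 16):
1: |68| + |78| = 68 + 78 = 146
2: |57| + |-73| = 57 + 73 = 130
3: |57| + |15| = 57 + 15 = 72
4: |110| + |6| = 110 + 6 = 116
5: |74| + |-32| = 74 + 32 = 106
6: |114| + |26| = 114 + 26 = 140
7: |-49| + |34| = 49 + 34 = 83
8: |-45| + |20| = 45 + 20 = 65
9: |68| + |-43| = 68 + 43 = 111
10: |75| + |30| = 75 + 30 = 105
11: |-32| + |-65| = 32 + 65 = 97
12: |62| + |36| = 62 + 36 = 98
Threshold 77.5: 8 (65), 3 (72) are within range.

8, 3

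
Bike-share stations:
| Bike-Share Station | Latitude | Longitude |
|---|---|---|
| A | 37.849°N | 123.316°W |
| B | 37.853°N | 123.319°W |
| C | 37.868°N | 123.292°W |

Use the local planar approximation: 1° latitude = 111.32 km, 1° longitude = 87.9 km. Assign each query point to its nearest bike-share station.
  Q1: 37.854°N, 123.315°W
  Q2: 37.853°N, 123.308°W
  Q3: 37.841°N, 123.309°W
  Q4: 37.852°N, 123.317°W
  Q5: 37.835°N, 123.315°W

Q1 at 37.854°N, 123.315°W:
  A: √((-0.005·111.32)² + (-0.001·87.9)²) = √(0.30980 + 0.00773) = 0.563 km
  B: √((-0.001·111.32)² + (-0.004·87.9)²) = √(0.01239 + 0.12362) = 0.369 km
  C: √((0.014·111.32)² + (0.023·87.9)²) = √(2.42886 + 4.08727) = 2.553 km
  → nearest: B (0.369 km)
Q2 at 37.853°N, 123.308°W:
  A: √((-0.004·111.32)² + (-0.008·87.9)²) = √(0.19827 + 0.49449) = 0.832 km
  B: √((0.000·111.32)² + (-0.011·87.9)²) = √(0.00000 + 0.93490) = 0.967 km
  C: √((0.015·111.32)² + (0.016·87.9)²) = √(2.78823 + 1.97796) = 2.183 km
  → nearest: A (0.832 km)
Q3 at 37.841°N, 123.309°W:
  A: √((0.008·111.32)² + (-0.007·87.9)²) = √(0.79310 + 0.37859) = 1.082 km
  B: √((0.012·111.32)² + (-0.010·87.9)²) = √(1.78447 + 0.77264) = 1.599 km
  C: √((0.027·111.32)² + (0.017·87.9)²) = √(9.03387 + 2.23293) = 3.357 km
  → nearest: A (1.082 km)
Q4 at 37.852°N, 123.317°W:
  A: √((-0.003·111.32)² + (0.001·87.9)²) = √(0.11153 + 0.00773) = 0.345 km
  B: √((0.001·111.32)² + (-0.002·87.9)²) = √(0.01239 + 0.03091) = 0.208 km
  C: √((0.016·111.32)² + (0.025·87.9)²) = √(3.17239 + 4.82901) = 2.829 km
  → nearest: B (0.208 km)
Q5 at 37.835°N, 123.315°W:
  A: √((0.014·111.32)² + (-0.001·87.9)²) = √(2.42886 + 0.00773) = 1.561 km
  B: √((0.018·111.32)² + (-0.004·87.9)²) = √(4.01505 + 0.12362) = 2.034 km
  C: √((0.033·111.32)² + (0.023·87.9)²) = √(13.49504 + 4.08727) = 4.193 km
  → nearest: A (1.561 km)

Q1→B; Q2→A; Q3→A; Q4→B; Q5→A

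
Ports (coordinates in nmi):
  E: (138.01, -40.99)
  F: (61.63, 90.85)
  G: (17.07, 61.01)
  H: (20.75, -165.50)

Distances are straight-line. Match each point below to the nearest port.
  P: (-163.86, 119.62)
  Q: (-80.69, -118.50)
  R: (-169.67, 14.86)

P at (-163.86, 119.62):
  E: √((301.87)² + (-160.61)²) = √(91125.4969 + 25795.5721) = 341.94 nmi
  F: √((225.49)² + (-28.77)²) = √(50845.7401 + 827.7129) = 227.32 nmi
  G: √((180.93)² + (-58.61)²) = √(32735.6649 + 3435.1321) = 190.19 nmi
  H: √((184.61)² + (-285.12)²) = √(34080.8521 + 81293.4144) = 339.67 nmi
  → nearest: G (190.19 nmi)
Q at (-80.69, -118.50):
  E: √((218.70)² + (77.51)²) = √(47829.6900 + 6007.8001) = 232.03 nmi
  F: √((142.32)² + (209.35)²) = √(20254.9824 + 43827.4225) = 253.15 nmi
  G: √((97.76)² + (179.51)²) = √(9557.0176 + 32223.8401) = 204.40 nmi
  H: √((101.44)² + (-47.00)²) = √(10290.0736 + 2209.0000) = 111.80 nmi
  → nearest: H (111.80 nmi)
R at (-169.67, 14.86):
  E: √((307.68)² + (-55.85)²) = √(94666.9824 + 3119.2225) = 312.71 nmi
  F: √((231.30)² + (75.99)²) = √(53499.6900 + 5774.4801) = 243.46 nmi
  G: √((186.74)² + (46.15)²) = √(34871.8276 + 2129.8225) = 192.36 nmi
  H: √((190.42)² + (-180.36)²) = √(36259.7764 + 32529.7296) = 262.28 nmi
  → nearest: G (192.36 nmi)

P→G; Q→H; R→G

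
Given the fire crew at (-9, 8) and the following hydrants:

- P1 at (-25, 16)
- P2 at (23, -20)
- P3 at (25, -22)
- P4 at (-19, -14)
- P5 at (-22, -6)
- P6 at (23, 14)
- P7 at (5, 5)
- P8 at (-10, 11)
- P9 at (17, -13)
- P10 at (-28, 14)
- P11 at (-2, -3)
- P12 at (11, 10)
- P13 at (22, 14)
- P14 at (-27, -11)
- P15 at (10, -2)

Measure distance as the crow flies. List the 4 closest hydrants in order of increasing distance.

Distances from (-9, 8):
P1: √((-16)² + (8)²) = √(256.000 + 64.000) = 17.9
P2: √((32)² + (-28)²) = √(1024.000 + 784.000) = 42.5
P3: √((34)² + (-30)²) = √(1156.000 + 900.000) = 45.3
P4: √((-10)² + (-22)²) = √(100.000 + 484.000) = 24.2
P5: √((-13)² + (-14)²) = √(169.000 + 196.000) = 19.1
P6: √((32)² + (6)²) = √(1024.000 + 36.000) = 32.6
P7: √((14)² + (-3)²) = √(196.000 + 9.000) = 14.3
P8: √((-1)² + (3)²) = √(1.000 + 9.000) = 3.2
P9: √((26)² + (-21)²) = √(676.000 + 441.000) = 33.4
P10: √((-19)² + (6)²) = √(361.000 + 36.000) = 19.9
P11: √((7)² + (-11)²) = √(49.000 + 121.000) = 13.0
P12: √((20)² + (2)²) = √(400.000 + 4.000) = 20.1
P13: √((31)² + (6)²) = √(961.000 + 36.000) = 31.6
P14: √((-18)² + (-19)²) = √(324.000 + 361.000) = 26.2
P15: √((19)² + (-10)²) = √(361.000 + 100.000) = 21.5
Sorted: P8 (3.2) < P11 (13.0) < P7 (14.3) < P1 (17.9) < P5 (19.1) < P10 (19.9) < …

P8, P11, P7, P1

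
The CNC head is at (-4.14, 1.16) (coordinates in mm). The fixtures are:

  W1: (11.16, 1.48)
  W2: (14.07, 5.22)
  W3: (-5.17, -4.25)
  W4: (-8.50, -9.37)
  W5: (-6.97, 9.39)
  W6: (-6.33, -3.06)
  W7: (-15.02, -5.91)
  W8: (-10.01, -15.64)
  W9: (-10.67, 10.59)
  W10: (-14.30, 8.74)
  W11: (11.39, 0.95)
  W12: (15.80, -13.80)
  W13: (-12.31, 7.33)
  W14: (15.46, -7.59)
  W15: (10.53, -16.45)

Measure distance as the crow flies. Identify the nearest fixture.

Distances from (-4.14, 1.16):
W1: 15.30 mm
W2: 18.66 mm
W3: 5.51 mm
W4: 11.40 mm
W5: 8.70 mm
W6: 4.75 mm
W7: 12.98 mm
W8: 17.80 mm
W9: 11.47 mm
W10: 12.68 mm
W11: 15.53 mm
W12: 24.93 mm
W13: 10.24 mm
W14: 21.46 mm
W15: 22.92 mm
Minimum: W6 at 4.75 mm.

W6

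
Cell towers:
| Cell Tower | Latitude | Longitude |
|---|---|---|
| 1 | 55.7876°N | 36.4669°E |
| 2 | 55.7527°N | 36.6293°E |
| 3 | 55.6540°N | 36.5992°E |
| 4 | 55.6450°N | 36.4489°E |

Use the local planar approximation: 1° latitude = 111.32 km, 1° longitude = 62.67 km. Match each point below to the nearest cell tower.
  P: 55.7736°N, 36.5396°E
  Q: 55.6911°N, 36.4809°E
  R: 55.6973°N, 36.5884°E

P→1; Q→4; R→3

P at 55.7736°N, 36.5396°E:
  1: 4.8153 km
  2: 6.0839 km
  3: 13.8279 km
  4: 15.4029 km
  → nearest: 1 (4.8153 km)
Q at 55.6911°N, 36.4809°E:
  1: 10.7782 km
  2: 11.5550 km
  3: 8.4866 km
  4: 5.5098 km
  → nearest: 4 (5.5098 km)
R at 55.6973°N, 36.5884°E:
  1: 12.6105 km
  2: 6.6786 km
  3: 4.8674 km
  4: 10.5037 km
  → nearest: 3 (4.8674 km)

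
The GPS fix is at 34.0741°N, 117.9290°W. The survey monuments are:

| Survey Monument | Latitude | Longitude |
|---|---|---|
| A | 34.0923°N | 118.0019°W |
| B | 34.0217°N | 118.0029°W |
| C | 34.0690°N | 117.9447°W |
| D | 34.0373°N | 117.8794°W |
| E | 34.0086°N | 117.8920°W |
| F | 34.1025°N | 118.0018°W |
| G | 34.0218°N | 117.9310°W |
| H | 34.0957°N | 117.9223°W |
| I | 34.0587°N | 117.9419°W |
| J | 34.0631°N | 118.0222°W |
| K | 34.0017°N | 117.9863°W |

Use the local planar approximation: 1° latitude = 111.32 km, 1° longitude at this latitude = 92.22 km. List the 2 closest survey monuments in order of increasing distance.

C, I

Distances from 34.0741°N, 117.9290°W:
A: 7.0215 km
B: 8.9706 km
C: 1.5552 km
D: 6.1404 km
E: 8.0503 km
F: 7.4208 km
G: 5.8250 km
H: 2.4826 km
I: 2.0867 km
J: 8.6817 km
K: 9.6374 km
Sorted: C (1.5552 km) < I (2.0867 km) < H (2.4826 km) < G (5.8250 km) < …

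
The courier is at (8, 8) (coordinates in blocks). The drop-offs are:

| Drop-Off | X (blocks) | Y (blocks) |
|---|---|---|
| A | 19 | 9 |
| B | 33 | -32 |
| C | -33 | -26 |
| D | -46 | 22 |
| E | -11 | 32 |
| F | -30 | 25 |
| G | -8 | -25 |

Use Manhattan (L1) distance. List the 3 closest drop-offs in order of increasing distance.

A, E, G

Distances from (8, 8):
A: 12 blocks
B: 65 blocks
C: 75 blocks
D: 68 blocks
E: 43 blocks
F: 55 blocks
G: 49 blocks
Sorted: A (12 blocks) < E (43 blocks) < G (49 blocks) < F (55 blocks) < B (65 blocks) < …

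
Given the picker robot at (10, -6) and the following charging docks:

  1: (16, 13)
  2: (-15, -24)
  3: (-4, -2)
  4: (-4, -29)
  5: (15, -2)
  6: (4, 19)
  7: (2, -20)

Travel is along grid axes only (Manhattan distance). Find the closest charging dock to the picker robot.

5

Distances from (10, -6):
1: 25
2: 43
3: 18
4: 37
5: 9
6: 31
7: 22
Minimum: 5 at 9.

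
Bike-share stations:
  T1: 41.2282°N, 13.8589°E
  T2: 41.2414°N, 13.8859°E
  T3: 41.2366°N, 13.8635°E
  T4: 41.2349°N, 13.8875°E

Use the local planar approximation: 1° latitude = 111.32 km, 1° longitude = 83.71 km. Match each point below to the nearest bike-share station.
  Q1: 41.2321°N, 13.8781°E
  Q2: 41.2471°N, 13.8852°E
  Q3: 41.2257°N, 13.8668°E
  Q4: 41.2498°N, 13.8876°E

Q1→T4; Q2→T2; Q3→T1; Q4→T2

Q1 at 41.2321°N, 13.8781°E:
  T1: √((-0.0039·111.32)² + (-0.0192·83.71)²) = √(0.188484 + 2.583195) = 1.6648 km
  T2: √((0.0093·111.32)² + (0.0078·83.71)²) = √(1.071796 + 0.426328) = 1.2240 km
  T3: √((0.0045·111.32)² + (-0.0146·83.71)²) = √(0.250941 + 1.493690) = 1.3208 km
  T4: √((0.0028·111.32)² + (0.0094·83.71)²) = √(0.097154 + 0.619171) = 0.8464 km
  → nearest: T4 (0.8464 km)
Q2 at 41.2471°N, 13.8852°E:
  T1: √((-0.0189·111.32)² + (-0.0263·83.71)²) = √(4.426597 + 4.846924) = 3.0452 km
  T2: √((-0.0057·111.32)² + (0.0007·83.71)²) = √(0.402621 + 0.003434) = 0.6372 km
  T3: √((-0.0105·111.32)² + (-0.0217·83.71)²) = √(1.366234 + 3.299698) = 2.1601 km
  T4: √((-0.0122·111.32)² + (0.0023·83.71)²) = √(1.844446 + 0.037069) = 1.3717 km
  → nearest: T2 (0.6372 km)
Q3 at 41.2257°N, 13.8668°E:
  T1: √((0.0025·111.32)² + (-0.0079·83.71)²) = √(0.077451 + 0.437330) = 0.7175 km
  T2: √((0.0157·111.32)² + (0.0191·83.71)²) = √(3.054539 + 2.556356) = 2.3687 km
  T3: √((0.0109·111.32)² + (-0.0033·83.71)²) = √(1.472310 + 0.076310) = 1.2444 km
  T4: √((0.0092·111.32)² + (0.0207·83.71)²) = √(1.048871 + 3.002585) = 2.0128 km
  → nearest: T1 (0.7175 km)
Q4 at 41.2498°N, 13.8876°E:
  T1: √((-0.0216·111.32)² + (-0.0287·83.71)²) = √(5.781678 + 5.771896) = 3.3991 km
  T2: √((-0.0084·111.32)² + (-0.0017·83.71)²) = √(0.874390 + 0.020251) = 0.9459 km
  T3: √((-0.0132·111.32)² + (-0.0241·83.71)²) = √(2.159207 + 4.069947) = 2.4958 km
  T4: √((-0.0149·111.32)² + (-0.0001·83.71)²) = √(2.751180 + 0.000070) = 1.6587 km
  → nearest: T2 (0.9459 km)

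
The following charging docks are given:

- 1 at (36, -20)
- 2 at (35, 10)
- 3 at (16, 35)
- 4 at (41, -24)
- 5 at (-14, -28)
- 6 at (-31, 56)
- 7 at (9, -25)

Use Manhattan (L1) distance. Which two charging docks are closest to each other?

1 and 4

Pairwise distances:
1–2: 31
1–3: 75
1–4: 9
1–5: 58
1–6: 143
1–7: 32
2–3: 44
2–4: 40
2–5: 87
2–6: 112
2–7: 61
3–4: 84
3–5: 93
3–6: 68
3–7: 67
4–5: 59
4–6: 152
4–7: 33
5–6: 101
5–7: 26
6–7: 121
Closest pair: 1–4 at 9.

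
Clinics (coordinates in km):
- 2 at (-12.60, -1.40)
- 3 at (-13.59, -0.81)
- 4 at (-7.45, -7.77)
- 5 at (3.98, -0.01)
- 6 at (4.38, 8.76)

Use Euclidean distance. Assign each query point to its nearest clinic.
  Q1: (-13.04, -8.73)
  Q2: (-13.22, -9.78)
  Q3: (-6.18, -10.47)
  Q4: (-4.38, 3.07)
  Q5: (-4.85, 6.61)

Q1→4; Q2→4; Q3→4; Q4→5; Q5→6

Q1 at (-13.04, -8.73):
  2: √((0.44)² + (7.33)²) = √(0.1936 + 53.7289) = 7.34 km
  3: √((-0.55)² + (7.92)²) = √(0.3025 + 62.7264) = 7.94 km
  4: √((5.59)² + (0.96)²) = √(31.2481 + 0.9216) = 5.67 km
  5: √((17.02)² + (8.72)²) = √(289.6804 + 76.0384) = 19.12 km
  6: √((17.42)² + (17.49)²) = √(303.4564 + 305.9001) = 24.69 km
  → nearest: 4 (5.67 km)
Q2 at (-13.22, -9.78):
  2: √((0.62)² + (8.38)²) = √(0.3844 + 70.2244) = 8.40 km
  3: √((-0.37)² + (8.97)²) = √(0.1369 + 80.4609) = 8.98 km
  4: √((5.77)² + (2.01)²) = √(33.2929 + 4.0401) = 6.11 km
  5: √((17.20)² + (9.77)²) = √(295.8400 + 95.4529) = 19.78 km
  6: √((17.60)² + (18.54)²) = √(309.7600 + 343.7316) = 25.56 km
  → nearest: 4 (6.11 km)
Q3 at (-6.18, -10.47):
  2: √((-6.42)² + (9.07)²) = √(41.2164 + 82.2649) = 11.11 km
  3: √((-7.41)² + (9.66)²) = √(54.9081 + 93.3156) = 12.17 km
  4: √((-1.27)² + (2.70)²) = √(1.6129 + 7.2900) = 2.98 km
  5: √((10.16)² + (10.46)²) = √(103.2256 + 109.4116) = 14.58 km
  6: √((10.56)² + (19.23)²) = √(111.5136 + 369.7929) = 21.94 km
  → nearest: 4 (2.98 km)
Q4 at (-4.38, 3.07):
  2: √((-8.22)² + (-4.47)²) = √(67.5684 + 19.9809) = 9.36 km
  3: √((-9.21)² + (-3.88)²) = √(84.8241 + 15.0544) = 9.99 km
  4: √((-3.07)² + (-10.84)²) = √(9.4249 + 117.5056) = 11.27 km
  5: √((8.36)² + (-3.08)²) = √(69.8896 + 9.4864) = 8.91 km
  6: √((8.76)² + (5.69)²) = √(76.7376 + 32.3761) = 10.45 km
  → nearest: 5 (8.91 km)
Q5 at (-4.85, 6.61):
  2: √((-7.75)² + (-8.01)²) = √(60.0625 + 64.1601) = 11.15 km
  3: √((-8.74)² + (-7.42)²) = √(76.3876 + 55.0564) = 11.46 km
  4: √((-2.60)² + (-14.38)²) = √(6.7600 + 206.7844) = 14.61 km
  5: √((8.83)² + (-6.62)²) = √(77.9689 + 43.8244) = 11.04 km
  6: √((9.23)² + (2.15)²) = √(85.1929 + 4.6225) = 9.48 km
  → nearest: 6 (9.48 km)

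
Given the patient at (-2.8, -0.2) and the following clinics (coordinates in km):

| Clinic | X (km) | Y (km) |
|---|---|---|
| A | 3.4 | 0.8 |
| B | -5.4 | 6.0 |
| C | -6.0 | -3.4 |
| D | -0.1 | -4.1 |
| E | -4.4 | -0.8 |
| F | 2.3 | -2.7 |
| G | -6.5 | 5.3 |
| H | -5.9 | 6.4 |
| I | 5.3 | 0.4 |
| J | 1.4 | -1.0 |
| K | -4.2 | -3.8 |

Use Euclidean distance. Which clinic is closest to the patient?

Distances from (-2.8, -0.2):
A: 6.3 km
B: 6.7 km
C: 4.5 km
D: 4.7 km
E: 1.7 km
F: 5.7 km
G: 6.6 km
H: 7.3 km
I: 8.1 km
J: 4.3 km
K: 3.9 km
Minimum: E at 1.7 km.

E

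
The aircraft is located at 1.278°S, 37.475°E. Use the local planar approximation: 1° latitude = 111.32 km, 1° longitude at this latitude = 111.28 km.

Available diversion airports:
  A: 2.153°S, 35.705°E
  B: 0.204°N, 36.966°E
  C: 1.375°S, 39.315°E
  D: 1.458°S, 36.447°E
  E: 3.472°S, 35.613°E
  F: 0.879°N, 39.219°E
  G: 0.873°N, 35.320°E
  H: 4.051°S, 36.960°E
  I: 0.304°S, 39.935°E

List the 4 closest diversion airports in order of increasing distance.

Distances from 1.278°S, 37.475°E:
A: 219.734 km
B: 174.429 km
C: 205.040 km
D: 116.137 km
E: 320.288 km
F: 308.740 km
G: 338.886 km
H: 313.965 km
I: 294.439 km
Sorted: D (116.137 km) < B (174.429 km) < C (205.040 km) < A (219.734 km) < I (294.439 km) < F (308.740 km) < …

D, B, C, A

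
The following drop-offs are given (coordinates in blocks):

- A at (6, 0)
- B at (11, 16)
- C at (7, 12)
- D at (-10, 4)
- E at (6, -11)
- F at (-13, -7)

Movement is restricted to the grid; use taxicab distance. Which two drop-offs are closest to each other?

Pairwise distances:
B–C: 8 blocks
A–E: 11 blocks
A–C: 13 blocks
D–F: 14 blocks
A–D: 20 blocks
A–B: 21 blocks
E–F: 23 blocks
C–E: 24 blocks
C–D: 25 blocks
A–F: 26 blocks
D–E: 31 blocks
B–E: 32 blocks
B–D: 33 blocks
C–F: 39 blocks
B–F: 47 blocks
Closest pair: B–C at 8 blocks.

B and C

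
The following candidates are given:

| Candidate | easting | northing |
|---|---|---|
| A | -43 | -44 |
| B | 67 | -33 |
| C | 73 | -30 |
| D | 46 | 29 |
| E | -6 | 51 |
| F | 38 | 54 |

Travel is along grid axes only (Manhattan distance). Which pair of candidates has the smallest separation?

B and C

Pairwise distances:
A–B: 121
A–C: 130
A–D: 162
A–E: 132
A–F: 179
B–C: 9
B–D: 83
B–E: 157
B–F: 116
C–D: 86
C–E: 160
C–F: 119
D–E: 74
D–F: 33
E–F: 47
Closest pair: B–C at 9.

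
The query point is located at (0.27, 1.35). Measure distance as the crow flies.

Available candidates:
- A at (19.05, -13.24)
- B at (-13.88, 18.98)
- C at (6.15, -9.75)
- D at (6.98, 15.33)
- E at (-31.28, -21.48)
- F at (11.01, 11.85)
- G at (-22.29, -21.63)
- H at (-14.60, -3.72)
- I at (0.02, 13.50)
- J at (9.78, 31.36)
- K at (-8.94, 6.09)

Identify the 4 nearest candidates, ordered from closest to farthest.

K, I, C, F

Distances from (0.27, 1.35):
A: 23.78
B: 22.61
C: 12.56
D: 15.51
E: 38.94
F: 15.02
G: 32.20
H: 15.71
I: 12.15
J: 31.48
K: 10.36
Sorted: K (10.36) < I (12.15) < C (12.56) < F (15.02) < D (15.51) < H (15.71) < …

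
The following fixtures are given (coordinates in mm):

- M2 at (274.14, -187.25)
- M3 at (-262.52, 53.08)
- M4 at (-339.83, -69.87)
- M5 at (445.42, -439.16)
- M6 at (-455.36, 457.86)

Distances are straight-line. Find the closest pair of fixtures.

M3 and M4

Pairwise distances:
M2–M3: √((-536.66)² + (240.33)²) = √(288003.9556 + 57758.5089) = 588.02 mm
M2–M4: √((-613.97)² + (117.38)²) = √(376959.1609 + 13778.0644) = 625.09 mm
M2–M5: √((171.28)² + (-251.91)²) = √(29336.8384 + 63458.6481) = 304.62 mm
M2–M6: √((-729.50)² + (645.11)²) = √(532170.2500 + 416166.9121) = 973.83 mm
M3–M4: √((-77.31)² + (-122.95)²) = √(5976.8361 + 15116.7025) = 145.24 mm
M3–M5: √((707.94)² + (-492.24)²) = √(501179.0436 + 242300.2176) = 862.25 mm
M3–M6: √((-192.84)² + (404.78)²) = √(37187.2656 + 163846.8484) = 448.37 mm
M4–M5: √((785.25)² + (-369.29)²) = √(616617.5625 + 136375.1041) = 867.75 mm
M4–M6: √((-115.53)² + (527.73)²) = √(13347.1809 + 278498.9529) = 540.23 mm
M5–M6: √((-900.78)² + (897.02)²) = √(811404.6084 + 804644.8804) = 1271.24 mm
Closest pair: M3–M4 at 145.24 mm.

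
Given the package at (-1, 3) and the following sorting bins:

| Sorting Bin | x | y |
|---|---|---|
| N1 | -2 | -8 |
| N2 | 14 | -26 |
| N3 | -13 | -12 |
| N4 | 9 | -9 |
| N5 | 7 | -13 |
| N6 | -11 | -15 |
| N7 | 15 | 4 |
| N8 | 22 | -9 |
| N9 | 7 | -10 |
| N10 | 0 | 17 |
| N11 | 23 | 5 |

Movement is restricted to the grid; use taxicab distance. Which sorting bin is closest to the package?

N1

Distances from (-1, 3):
N1: |-1| + |-11| = 1 + 11 = 12
N2: |15| + |-29| = 15 + 29 = 44
N3: |-12| + |-15| = 12 + 15 = 27
N4: |10| + |-12| = 10 + 12 = 22
N5: |8| + |-16| = 8 + 16 = 24
N6: |-10| + |-18| = 10 + 18 = 28
N7: |16| + |1| = 16 + 1 = 17
N8: |23| + |-12| = 23 + 12 = 35
N9: |8| + |-13| = 8 + 13 = 21
N10: |1| + |14| = 1 + 14 = 15
N11: |24| + |2| = 24 + 2 = 26
Minimum: N1 at 12.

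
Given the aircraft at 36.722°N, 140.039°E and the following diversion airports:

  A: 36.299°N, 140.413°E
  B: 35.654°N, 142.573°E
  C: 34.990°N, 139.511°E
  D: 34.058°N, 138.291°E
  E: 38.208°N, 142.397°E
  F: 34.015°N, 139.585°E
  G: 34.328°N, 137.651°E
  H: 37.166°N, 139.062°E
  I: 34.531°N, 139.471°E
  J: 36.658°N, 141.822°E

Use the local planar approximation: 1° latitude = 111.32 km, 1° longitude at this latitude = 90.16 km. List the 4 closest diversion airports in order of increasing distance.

A, H, J, C

Distances from 36.722°N, 140.039°E:
A: √((-0.423·111.32)² + (0.374·90.16)²) = √(2217.31365 + 1137.02761) = 57.917 km
B: √((-1.068·111.32)² + (2.534·90.16)²) = √(14134.77503 + 52196.45727) = 257.549 km
C: √((-1.732·111.32)² + (-0.528·90.16)²) = √(37174.24618 + 2266.18652) = 198.596 km
D: √((-2.664·111.32)² + (-1.748·90.16)²) = √(87945.74583 + 24837.65914) = 335.832 km
E: √((1.486·111.32)² + (2.358·90.16)²) = √(27364.27928 + 45197.60346) = 269.373 km
F: √((-2.707·111.32)² + (-0.454·90.16)²) = √(90807.74829 + 1675.48102) = 304.111 km
G: √((-2.394·111.32)² + (-2.388·90.16)²) = √(71022.29264 + 46354.98565) = 342.604 km
H: √((0.444·111.32)² + (-0.977·90.16)²) = √(2442.93738 + 7759.19977) = 101.006 km
I: √((-2.191·111.32)² + (-0.568·90.16)²) = √(59488.24414 + 2622.55423) = 249.220 km
J: √((-0.064·111.32)² + (1.783·90.16)²) = √(50.75822 + 25842.26005) = 160.913 km
Sorted: A (57.917 km) < H (101.006 km) < J (160.913 km) < C (198.596 km) < I (249.220 km) < B (257.549 km) < …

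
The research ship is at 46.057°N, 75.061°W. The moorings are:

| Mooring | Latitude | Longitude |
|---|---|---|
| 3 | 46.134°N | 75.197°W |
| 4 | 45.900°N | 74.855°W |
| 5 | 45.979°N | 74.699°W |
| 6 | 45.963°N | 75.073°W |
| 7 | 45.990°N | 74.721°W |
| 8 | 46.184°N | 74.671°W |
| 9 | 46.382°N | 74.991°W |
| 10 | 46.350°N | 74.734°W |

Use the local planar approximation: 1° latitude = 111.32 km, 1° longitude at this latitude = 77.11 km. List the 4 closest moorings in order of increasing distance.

6, 3, 4, 7

Distances from 46.057°N, 75.061°W:
3: √((0.077·111.32)² + (-0.136·77.11)²) = √(73.47301 + 109.97633) = 13.544 km
4: √((-0.157·111.32)² + (0.206·77.11)²) = √(305.45392 + 252.32242) = 23.617 km
5: √((-0.078·111.32)² + (0.362·77.11)²) = √(75.39379 + 779.18135) = 29.233 km
6: √((-0.094·111.32)² + (-0.012·77.11)²) = √(109.49697 + 0.85622) = 10.505 km
7: √((-0.067·111.32)² + (0.340·77.11)²) = √(55.62833 + 687.35206) = 27.258 km
8: √((0.127·111.32)² + (0.390·77.11)²) = √(199.87286 + 904.37931) = 33.230 km
9: √((0.325·111.32)² + (0.070·77.11)²) = √(1308.92004 + 29.13517) = 36.579 km
10: √((0.293·111.32)² + (0.327·77.11)²) = √(1063.85303 + 635.79471) = 41.227 km
Sorted: 6 (10.505 km) < 3 (13.544 km) < 4 (23.617 km) < 7 (27.258 km) < 5 (29.233 km) < 8 (33.230 km) < …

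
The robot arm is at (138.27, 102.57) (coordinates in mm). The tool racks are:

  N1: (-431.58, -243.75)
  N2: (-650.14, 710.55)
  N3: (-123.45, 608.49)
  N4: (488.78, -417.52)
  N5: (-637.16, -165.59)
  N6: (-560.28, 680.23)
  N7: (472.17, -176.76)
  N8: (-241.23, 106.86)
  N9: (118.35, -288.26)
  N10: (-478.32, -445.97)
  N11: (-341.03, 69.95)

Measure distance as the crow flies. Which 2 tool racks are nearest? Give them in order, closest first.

Distances from (138.27, 102.57):
N1: √((-569.85)² + (-346.32)²) = √(324729.0225 + 119937.5424) = 666.83 mm
N2: √((-788.41)² + (607.98)²) = √(621590.3281 + 369639.6804) = 995.61 mm
N3: √((-261.72)² + (505.92)²) = √(68497.3584 + 255955.0464) = 569.61 mm
N4: √((350.51)² + (-520.09)²) = √(122857.2601 + 270493.6081) = 627.18 mm
N5: √((-775.43)² + (-268.16)²) = √(601291.6849 + 71909.7856) = 820.49 mm
N6: √((-698.55)² + (577.66)²) = √(487972.1025 + 333691.0756) = 906.46 mm
N7: √((333.90)² + (-279.33)²) = √(111489.2100 + 78025.2489) = 435.33 mm
N8: √((-379.50)² + (4.29)²) = √(144020.2500 + 18.4041) = 379.52 mm
N9: √((-19.92)² + (-390.83)²) = √(396.8064 + 152748.0889) = 391.34 mm
N10: √((-616.59)² + (-548.54)²) = √(380183.2281 + 300896.1316) = 825.28 mm
N11: √((-479.30)² + (-32.62)²) = √(229728.4900 + 1064.0644) = 480.41 mm
Sorted: N8 (379.52 mm) < N9 (391.34 mm) < N7 (435.33 mm) < N11 (480.41 mm) < …

N8, N9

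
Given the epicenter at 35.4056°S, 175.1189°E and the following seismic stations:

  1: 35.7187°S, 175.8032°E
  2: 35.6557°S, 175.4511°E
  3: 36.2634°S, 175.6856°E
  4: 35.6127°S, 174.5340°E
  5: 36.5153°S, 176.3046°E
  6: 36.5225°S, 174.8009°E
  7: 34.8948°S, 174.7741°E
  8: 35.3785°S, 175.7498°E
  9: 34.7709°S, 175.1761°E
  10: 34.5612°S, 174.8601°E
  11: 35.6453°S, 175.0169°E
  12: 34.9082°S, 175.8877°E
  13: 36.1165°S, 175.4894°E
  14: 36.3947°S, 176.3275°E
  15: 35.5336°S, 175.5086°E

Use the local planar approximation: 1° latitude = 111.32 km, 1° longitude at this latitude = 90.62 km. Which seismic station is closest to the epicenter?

Distances from 35.4056°S, 175.1189°E:
1: √((-0.3131·111.32)² + (0.6843·90.62)²) = √(1214.821671 + 3845.397111) = 71.1352 km
2: √((-0.2501·111.32)² + (0.3322·90.62)²) = √(775.128631 + 906.248649) = 41.0046 km
3: √((-0.8578·111.32)² + (0.5667·90.62)²) = √(9118.396630 + 2637.269675) = 108.4236 km
4: √((-0.2071·111.32)² + (-0.5849·90.62)²) = √(531.504068 + 2809.385641) = 57.8004 km
5: √((-1.1097·111.32)² + (1.1857·90.62)²) = √(15260.106599 + 11545.101500) = 163.7230 km
6: √((-1.1169·111.32)² + (-0.3180·90.62)²) = √(15458.771478 + 830.428710) = 127.6292 km
7: √((0.5108·111.32)² + (-0.3448·90.62)²) = √(3233.316157 + 976.298518) = 64.8815 km
8: √((0.0271·111.32)² + (0.6309·90.62)²) = √(9.100913 + 3268.655650) = 57.2517 km
9: √((0.6347·111.32)² + (0.0572·90.62)²) = √(4992.101328 + 26.868299) = 70.8447 km
10: √((0.8444·111.32)² + (-0.2588·90.62)²) = √(8835.738306 + 550.017692) = 96.8801 km
11: √((-0.2397·111.32)² + (-0.1020·90.62)²) = √(712.004049 + 85.437486) = 28.2390 km
12: √((0.4974·111.32)² + (0.7688·90.62)²) = √(3065.899801 + 4853.721629) = 88.9923 km
13: √((-0.7109·111.32)² + (0.3705·90.62)²) = √(6262.726179 + 1127.261152) = 85.9650 km
14: √((-0.9891·111.32)² + (1.2086·90.62)²) = √(12123.466006 + 11995.360252) = 155.3024 km
15: √((-0.1280·111.32)² + (0.3897·90.62)²) = √(203.032861 + 1247.121962) = 38.0809 km
Minimum: 11 at 28.2390 km.

11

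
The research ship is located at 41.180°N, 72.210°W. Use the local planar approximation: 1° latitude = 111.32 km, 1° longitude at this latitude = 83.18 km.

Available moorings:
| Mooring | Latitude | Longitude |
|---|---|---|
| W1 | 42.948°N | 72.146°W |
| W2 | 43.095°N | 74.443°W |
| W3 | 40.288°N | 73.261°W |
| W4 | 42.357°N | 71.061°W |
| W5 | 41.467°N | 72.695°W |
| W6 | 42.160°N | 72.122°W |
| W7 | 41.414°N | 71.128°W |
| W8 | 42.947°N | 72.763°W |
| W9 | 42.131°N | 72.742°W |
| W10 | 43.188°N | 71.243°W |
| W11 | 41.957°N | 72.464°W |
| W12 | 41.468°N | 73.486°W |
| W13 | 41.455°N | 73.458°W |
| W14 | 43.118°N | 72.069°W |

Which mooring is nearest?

W5

Distances from 41.180°N, 72.210°W:
W1: √((1.768·111.32)² + (0.064·83.18)²) = √(38735.65613 + 28.33987) = 196.886 km
W2: √((1.915·111.32)² + (-2.233·83.18)²) = √(45444.77441 + 34499.69679) = 282.745 km
W3: √((-0.892·111.32)² + (-1.051·83.18)²) = √(9859.98159 + 7642.63756) = 132.297 km
W4: √((1.177·111.32)² + (1.149·83.18)²) = √(17167.19424 + 9134.35507) = 162.178 km
W5: √((0.287·111.32)² + (-0.485·83.18)²) = √(1020.72838 + 1627.50117) = 51.461 km
W6: √((0.980·111.32)² + (0.088·83.18)²) = √(11901.41356 + 53.58006) = 109.339 km
W7: √((0.234·111.32)² + (1.082·83.18)²) = √(678.54415 + 8100.13680) = 93.695 km
W8: √((1.767·111.32)² + (-0.553·83.18)²) = √(38691.84990 + 2115.86568) = 202.009 km
W9: √((0.951·111.32)² + (-0.532·83.18)²) = √(11207.46598 + 1958.21826) = 114.742 km
W10: √((2.008·111.32)² + (0.967·83.18)²) = √(49965.91125 + 6469.79888) = 237.562 km
W11: √((0.777·111.32)² + (-0.254·83.18)²) = √(7481.49574 + 446.38055) = 89.039 km
W12: √((0.288·111.32)² + (-1.276·83.18)²) = √(1027.85386 + 11265.20712) = 110.874 km
W13: √((0.275·111.32)² + (-1.248·83.18)²) = √(937.15577 + 10776.23374) = 108.228 km
W14: √((1.938·111.32)² + (0.141·83.18)²) = √(46542.95368 + 137.55490) = 216.057 km
Minimum: W5 at 51.461 km.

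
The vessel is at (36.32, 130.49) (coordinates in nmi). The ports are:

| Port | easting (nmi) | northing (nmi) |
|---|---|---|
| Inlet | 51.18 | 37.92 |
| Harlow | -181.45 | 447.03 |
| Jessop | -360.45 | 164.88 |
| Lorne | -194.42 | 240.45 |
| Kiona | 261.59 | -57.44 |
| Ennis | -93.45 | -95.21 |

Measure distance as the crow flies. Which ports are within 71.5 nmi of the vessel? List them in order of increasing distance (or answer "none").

Distances from (36.32, 130.49):
Inlet: 93.76 nmi
Harlow: 384.22 nmi
Jessop: 398.26 nmi
Lorne: 255.60 nmi
Kiona: 293.37 nmi
Ennis: 260.35 nmi
Threshold 71.5 nmi: none within range.

none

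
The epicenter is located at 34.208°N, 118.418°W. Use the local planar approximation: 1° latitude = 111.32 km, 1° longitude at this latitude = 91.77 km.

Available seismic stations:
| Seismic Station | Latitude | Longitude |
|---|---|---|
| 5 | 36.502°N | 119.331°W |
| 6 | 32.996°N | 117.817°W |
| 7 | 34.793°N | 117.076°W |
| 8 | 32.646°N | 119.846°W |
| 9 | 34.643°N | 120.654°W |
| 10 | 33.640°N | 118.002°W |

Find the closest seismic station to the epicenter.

Distances from 34.208°N, 118.418°W:
5: 268.762 km
6: 145.758 km
7: 139.313 km
8: 217.735 km
9: 210.834 km
10: 73.861 km
Minimum: 10 at 73.861 km.

10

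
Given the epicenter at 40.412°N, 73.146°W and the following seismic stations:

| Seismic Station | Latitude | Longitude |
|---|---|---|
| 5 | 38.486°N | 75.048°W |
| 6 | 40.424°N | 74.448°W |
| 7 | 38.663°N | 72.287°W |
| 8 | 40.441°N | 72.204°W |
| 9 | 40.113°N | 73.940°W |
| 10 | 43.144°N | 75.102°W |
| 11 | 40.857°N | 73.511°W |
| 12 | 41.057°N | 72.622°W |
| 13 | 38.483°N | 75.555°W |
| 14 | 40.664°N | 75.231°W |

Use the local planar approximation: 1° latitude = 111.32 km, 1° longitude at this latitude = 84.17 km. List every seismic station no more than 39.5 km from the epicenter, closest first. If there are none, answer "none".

none

Distances from 40.412°N, 73.146°W:
5: √((-1.926·111.32)² + (-1.902·84.17)²) = √(45968.35482 + 25629.23714) = 267.577 km
6: √((0.012·111.32)² + (-1.302·84.17)²) = √(1.78447 + 12009.82344) = 109.597 km
7: √((-1.749·111.32)² + (0.859·84.17)²) = √(37907.57599 + 5227.58354) = 207.690 km
8: √((0.029·111.32)² + (0.942·84.17)²) = √(10.42179 + 6286.60914) = 79.354 km
9: √((-0.299·111.32)² + (-0.794·84.17)²) = √(1107.86992 + 4466.37989) = 74.661 km
10: √((2.732·111.32)² + (-1.956·84.17)²) = √(92492.76986 + 27105.18372) = 345.829 km
11: √((0.445·111.32)² + (-0.365·84.17)²) = √(2453.95400 + 943.84436) = 58.291 km
12: √((0.645·111.32)² + (0.524·84.17)²) = √(5155.44104 + 1945.25808) = 84.266 km
13: √((-1.929·111.32)² + (-2.409·84.17)²) = √(46111.66995 + 41113.86016) = 295.340 km
14: √((0.252·111.32)² + (-2.085·84.17)²) = √(786.95061 + 30798.30198) = 177.722 km
Threshold 39.5 km: none within range.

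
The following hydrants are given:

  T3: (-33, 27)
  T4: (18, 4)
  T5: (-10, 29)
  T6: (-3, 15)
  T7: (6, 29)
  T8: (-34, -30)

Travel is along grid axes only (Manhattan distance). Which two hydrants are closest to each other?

T5 and T7

Pairwise distances:
T3–T4: 74
T3–T5: 25
T3–T6: 42
T3–T7: 41
T3–T8: 58
T4–T5: 53
T4–T6: 32
T4–T7: 37
T4–T8: 86
T5–T6: 21
T5–T7: 16
T5–T8: 83
T6–T7: 23
T6–T8: 76
T7–T8: 99
Closest pair: T5–T7 at 16.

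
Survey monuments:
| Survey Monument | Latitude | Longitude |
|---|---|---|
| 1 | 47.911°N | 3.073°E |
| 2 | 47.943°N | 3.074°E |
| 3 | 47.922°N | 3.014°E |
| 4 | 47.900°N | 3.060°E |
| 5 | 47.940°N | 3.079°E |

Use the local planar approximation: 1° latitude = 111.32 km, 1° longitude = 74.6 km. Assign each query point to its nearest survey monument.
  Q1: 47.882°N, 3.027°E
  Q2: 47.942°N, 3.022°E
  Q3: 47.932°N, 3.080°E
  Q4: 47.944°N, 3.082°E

Q1 at 47.882°N, 3.027°E:
  1: 4.711 km
  2: 7.642 km
  3: 4.557 km
  4: 3.174 km
  5: 7.532 km
  → nearest: 4 (3.174 km)
Q2 at 47.942°N, 3.022°E:
  1: 5.137 km
  2: 3.881 km
  3: 2.305 km
  4: 5.468 km
  5: 4.258 km
  → nearest: 3 (2.305 km)
Q3 at 47.932°N, 3.080°E:
  1: 2.395 km
  2: 1.304 km
  3: 5.048 km
  4: 3.862 km
  5: 0.894 km
  → nearest: 5 (0.894 km)
Q4 at 47.944°N, 3.082°E:
  1: 3.734 km
  2: 0.607 km
  3: 5.633 km
  4: 5.166 km
  5: 0.498 km
  → nearest: 5 (0.498 km)

Q1→4; Q2→3; Q3→5; Q4→5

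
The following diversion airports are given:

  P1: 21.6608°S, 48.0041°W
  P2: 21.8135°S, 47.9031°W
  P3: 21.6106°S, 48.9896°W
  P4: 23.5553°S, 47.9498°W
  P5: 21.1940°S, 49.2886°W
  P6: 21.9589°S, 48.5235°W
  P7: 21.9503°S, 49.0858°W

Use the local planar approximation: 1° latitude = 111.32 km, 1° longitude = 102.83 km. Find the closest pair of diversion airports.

P1 and P2

Pairwise distances:
P1–P2: √((-0.1527·111.32)² + (0.1010·102.83)²) = √(288.951178 + 107.865465) = 19.9203 km
P3–P7: √((-0.3397·111.32)² + (-0.0962·102.83)²) = √(1430.004780 + 97.856531) = 39.0879 km
P3–P5: √((0.4166·111.32)² + (-0.2990·102.83)²) = √(2150.725214 + 945.326970) = 55.6422 km
P6–P7: √((0.0086·111.32)² + (-0.5623·102.83)²) = √(0.916523 + 3343.303774) = 57.8292 km
P3–P6: √((-0.3483·111.32)² + (0.4661·102.83)²) = √(1503.326608 + 2297.195080) = 61.6484 km
P1–P6: √((-0.2981·111.32)² + (-0.5194·102.83)²) = √(1101.210509 + 2852.617632) = 62.8795 km
P2–P6: √((-0.1454·111.32)² + (-0.6204·102.83)²) = √(261.984265 + 4069.895421) = 65.8170 km
P5–P7: √((-0.7563·111.32)² + (0.2028·102.83)²) = √(7088.177690 + 434.886146) = 86.7356 km
P1–P3: √((0.0502·111.32)² + (-0.9855·102.83)²) = √(31.228695 + 10269.585827) = 101.4929 km
P2–P3: √((0.2029·111.32)² + (-1.0865·102.83)²) = √(510.164799 + 12482.429818) = 113.9851 km
P1–P7: √((-0.2895·111.32)² + (-1.0817·102.83)²) = √(1038.588553 + 12372.382301) = 115.8057 km
P5–P6: √((-0.7649·111.32)² + (0.7651·102.83)²) = √(7250.295662 + 6189.792288) = 115.9314 km
P2–P7: √((-0.1368·111.32)² + (-1.1827·102.83)²) = √(231.909527 + 14790.704662) = 122.5668 km
P1–P5: √((0.4668·111.32)² + (-1.2845·102.83)²) = √(2700.275587 + 17446.482888) = 141.9393 km
P2–P5: √((0.6195·111.32)² + (-1.3855·102.83)²) = √(4755.859508 + 20297.975868) = 158.2840 km
P4–P6: √((1.5964·111.32)² + (-0.5737·102.83)²) = √(31581.287666 + 3480.241419) = 187.2472 km
P2–P4: √((-1.7418·111.32)² + (-0.0467·102.83)²) = √(37596.114861 + 23.060750) = 193.9566 km
P1–P4: √((-1.8945·111.32)² + (0.0543·102.83)²) = √(44477.013150 + 31.177360) = 210.9696 km
P4–P7: √((1.6050·111.32)² + (-1.1360·102.83)²) = √(31922.468626 + 13645.716189) = 213.4671 km
P3–P4: √((-1.9447·111.32)² + (1.0398·102.83)²) = √(46865.323988 + 11432.449661) = 241.4493 km
P4–P5: √((2.3613·111.32)² + (-1.3388·102.83)²) = √(69095.335440 + 18952.699595) = 296.7289 km
Closest pair: P1–P2 at 19.9203 km.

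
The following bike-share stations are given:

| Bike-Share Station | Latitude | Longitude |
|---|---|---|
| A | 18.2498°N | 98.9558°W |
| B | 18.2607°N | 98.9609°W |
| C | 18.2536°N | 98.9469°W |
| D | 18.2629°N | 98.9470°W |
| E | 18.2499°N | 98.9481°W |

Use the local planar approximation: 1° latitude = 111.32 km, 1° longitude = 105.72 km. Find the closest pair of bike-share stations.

Pairwise distances:
A–B: 1.3278 km
A–C: 1.0316 km
A–D: 1.7298 km
A–E: 0.8141 km
B–C: 1.6779 km
B–D: 1.4898 km
B–E: 1.8101 km
C–D: 1.0353 km
C–E: 0.4310 km
D–E: 1.4518 km
Closest pair: C–E at 0.4310 km.

C and E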